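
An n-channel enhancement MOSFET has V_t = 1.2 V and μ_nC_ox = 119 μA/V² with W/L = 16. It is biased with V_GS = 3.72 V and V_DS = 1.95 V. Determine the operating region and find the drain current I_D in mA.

Triode; I_D = 5.74 mA

k_n = μ_nC_ox · (W/L) = 1.904 mA/V².
V_ov = V_GS − V_t = 3.72 − 1.2 = 2.52 V.
Since V_DS = 1.95 V < V_ov = 2.52 V, the device is in the triode region.
I_D = k_n [V_ov · V_DS − ½ V_DS²] = 1.904 × [2.52 × 1.95 − 0.5 × 1.95²] = 5.74 mA.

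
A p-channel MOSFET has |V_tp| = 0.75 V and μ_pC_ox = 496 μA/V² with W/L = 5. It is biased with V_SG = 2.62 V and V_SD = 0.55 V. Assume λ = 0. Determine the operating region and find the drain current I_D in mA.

Triode; I_D = 2.18 mA

k_p = μ_pC_ox · (W/L) = 2.48 mA/V².
V_ov = V_SG − |V_tp| = 2.62 − 0.75 = 1.87 V.
Since V_SD = 0.55 V < V_ov = 1.87 V, the device is in the triode region.
I_D = k_p [V_ov · V_SD − ½ V_SD²] = 2.48 × [1.87 × 0.55 − 0.5 × 0.55²] = 2.18 mA.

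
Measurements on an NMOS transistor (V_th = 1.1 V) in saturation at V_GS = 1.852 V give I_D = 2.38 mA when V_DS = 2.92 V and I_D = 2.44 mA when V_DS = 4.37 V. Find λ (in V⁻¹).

λ = 0.0183 V⁻¹

With V_GS fixed, I_D ∝ (1 + λ V_DS) in saturation, so I_D2/I_D1 = (1 + λ V_DS2)/(1 + λ V_DS1).
2.44/2.38 = 1.025 = (1 + 4.37 λ)/(1 + 2.92 λ).
Solving: λ (I_D1 V_DS2 − I_D2 V_DS1) = I_D2 − I_D1, so λ = (2.44 − 2.38) / (2.38 × 4.37 − 2.44 × 2.92) = 0.06 / 3.28 = 0.0183 V⁻¹.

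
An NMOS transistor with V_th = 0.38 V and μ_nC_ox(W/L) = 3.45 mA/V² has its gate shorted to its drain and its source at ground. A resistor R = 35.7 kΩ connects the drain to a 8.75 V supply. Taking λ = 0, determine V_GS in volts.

With gate tied to drain, V_GS = V_DS ≥ V_GS − V_th, so the device is in saturation.
KCL at the drain: ½ k_n (V_GS − V_th)² = (V_DD − V_GS)/R.
Let x = V_GS − 0.38. Then 61.6 x² + x − 8.37 = 0, giving x = 0.361 V (positive root), so V_GS = 0.741 V.
I_D = (V_DD − V_GS)/R = (8.75 − 0.741) / 35.7 = 0.224 mA.

V_GS = 0.741 V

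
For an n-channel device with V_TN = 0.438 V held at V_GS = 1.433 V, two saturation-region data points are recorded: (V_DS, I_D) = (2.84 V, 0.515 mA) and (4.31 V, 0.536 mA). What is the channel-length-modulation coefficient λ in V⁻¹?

With V_GS fixed, I_D ∝ (1 + λ V_DS) in saturation, so I_D2/I_D1 = (1 + λ V_DS2)/(1 + λ V_DS1).
0.536/0.515 = 1.041 = (1 + 4.31 λ)/(1 + 2.84 λ).
Solving: λ (I_D1 V_DS2 − I_D2 V_DS1) = I_D2 − I_D1, so λ = (0.536 − 0.515) / (0.515 × 4.31 − 0.536 × 2.84) = 0.021 / 0.697 = 0.0301 V⁻¹.

λ = 0.0301 V⁻¹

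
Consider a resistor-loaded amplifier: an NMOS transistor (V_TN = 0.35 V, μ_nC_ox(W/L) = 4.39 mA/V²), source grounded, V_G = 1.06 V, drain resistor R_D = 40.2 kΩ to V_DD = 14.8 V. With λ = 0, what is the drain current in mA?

V_GS = V_G = 1.06 V, so V_ov = 1.06 − 0.35 = 0.71 V.
Assume saturation: I_D = ½ k_n V_ov² = 0.5 × 4.39 × 0.71² = 1.11 mA, giving V_DS = V_DD − I_D R_D = 14.8 − 1.11 × 40.2 = -29.7 V.
But -29.7 V < V_ov = 0.71 V, so the device is actually in triode.
In triode I_D = k_n[V_ov V_DS − ½ V_DS²] and I_D = (V_DD − V_DS)/R_D. Equating: 88.2 V_DS² − 126.3 V_DS + 14.8 = 0, giving V_DS = 0.129 V (the root below V_ov).
I_D = (14.8 − 0.129) / 40.2 = 0.365 mA.

I_D = 0.365 mA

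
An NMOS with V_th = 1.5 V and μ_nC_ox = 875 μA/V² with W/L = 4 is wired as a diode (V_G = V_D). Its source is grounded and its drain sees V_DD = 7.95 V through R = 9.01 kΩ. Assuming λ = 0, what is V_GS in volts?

With gate tied to drain, V_GS = V_DS ≥ V_GS − V_th, so the device is in saturation.
k_n = μ_nC_ox · (W/L) = 3.5 mA/V².
KCL at the drain: ½ k_n (V_GS − V_th)² = (V_DD − V_GS)/R.
Let x = V_GS − 1.5. Then 15.8 x² + x − 6.45 = 0, giving x = 0.609 V (positive root), so V_GS = 2.11 V.
I_D = (V_DD − V_GS)/R = (7.95 − 2.11) / 9.01 = 0.648 mA.

V_GS = 2.11 V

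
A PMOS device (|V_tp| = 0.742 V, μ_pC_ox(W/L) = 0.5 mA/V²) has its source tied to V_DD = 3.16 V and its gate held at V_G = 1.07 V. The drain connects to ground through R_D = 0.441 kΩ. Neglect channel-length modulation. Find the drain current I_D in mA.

V_SG = V_DD − V_G = 3.16 − 1.07 = 2.09 V, so V_ov = 2.09 − 0.742 = 1.35 V.
Assume saturation: I_D = ½ k_p V_ov² = 0.5 × 0.5 × 1.35² = 0.454 mA, giving V_SD = V_DD − I_D R_D = 3.16 − 0.454 × 0.441 = 2.96 V.
V_SD = 2.96 V ≥ V_ov = 1.35 V, confirming saturation.

I_D = 0.454 mA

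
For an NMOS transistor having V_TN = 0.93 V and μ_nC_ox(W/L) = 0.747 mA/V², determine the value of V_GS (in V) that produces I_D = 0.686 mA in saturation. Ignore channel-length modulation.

In saturation I_D = ½ k_n (V_GS − V_TN)², so V_GS − V_TN = √(2 I_D / k_n) = √(2 × 0.686 / 0.747) = 1.36 V.
V_GS = 0.93 + 1.36 = 2.29 V.

V_GS = 2.29 V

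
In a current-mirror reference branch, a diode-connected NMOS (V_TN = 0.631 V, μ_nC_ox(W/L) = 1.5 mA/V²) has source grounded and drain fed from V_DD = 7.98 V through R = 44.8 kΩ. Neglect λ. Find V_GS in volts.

With gate tied to drain, V_GS = V_DS ≥ V_GS − V_TN, so the device is in saturation.
KCL at the drain: ½ k_n (V_GS − V_TN)² = (V_DD − V_GS)/R.
Let x = V_GS − 0.631. Then 33.6 x² + x − 7.349 = 0, giving x = 0.453 V (positive root), so V_GS = 1.08 V.
I_D = (V_DD − V_GS)/R = (7.98 − 1.08) / 44.8 = 0.154 mA.

V_GS = 1.08 V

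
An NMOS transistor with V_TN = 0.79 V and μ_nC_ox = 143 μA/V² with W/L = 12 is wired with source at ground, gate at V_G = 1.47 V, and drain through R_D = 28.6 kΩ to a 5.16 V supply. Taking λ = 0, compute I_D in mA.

I_D = 0.174 mA

V_GS = V_G = 1.47 V, so V_ov = 1.47 − 0.79 = 0.68 V.
k_n = μ_nC_ox · (W/L) = 1.716 mA/V².
Assume saturation: I_D = ½ k_n V_ov² = 0.5 × 1.716 × 0.68² = 0.397 mA, giving V_DS = V_DD − I_D R_D = 5.16 − 0.397 × 28.6 = -6.19 V.
But -6.19 V < V_ov = 0.68 V, so the device is actually in triode.
In triode I_D = k_n[V_ov V_DS − ½ V_DS²] and I_D = (V_DD − V_DS)/R_D. Equating: 24.5 V_DS² − 34.37 V_DS + 5.16 = 0, giving V_DS = 0.171 V (the root below V_ov).
I_D = (5.16 − 0.171) / 28.6 = 0.174 mA.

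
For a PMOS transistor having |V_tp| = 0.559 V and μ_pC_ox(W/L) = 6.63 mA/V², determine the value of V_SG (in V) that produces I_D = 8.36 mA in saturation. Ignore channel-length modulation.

In saturation I_D = ½ k_p (V_SG − |V_tp|)², so V_SG − |V_tp| = √(2 I_D / k_p) = √(2 × 8.36 / 6.63) = 1.59 V.
V_SG = 0.559 + 1.59 = 2.15 V.

V_SG = 2.15 V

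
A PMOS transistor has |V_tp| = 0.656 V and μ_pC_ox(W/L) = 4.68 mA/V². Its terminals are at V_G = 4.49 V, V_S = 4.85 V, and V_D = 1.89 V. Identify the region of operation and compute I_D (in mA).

V_SG = V_S − V_G = 4.85 − 4.49 = 0.36 V; V_SD = V_S − V_D = 4.85 − 1.89 = 2.96 V.
V_SG = 0.36 V < |V_tp| = 0.656 V, so the transistor is in cutoff.

Cutoff; I_D = 0 mA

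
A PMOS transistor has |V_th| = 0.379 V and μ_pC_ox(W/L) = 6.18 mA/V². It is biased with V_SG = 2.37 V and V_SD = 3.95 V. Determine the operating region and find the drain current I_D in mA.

Saturation; I_D = 12.2 mA

V_ov = V_SG − |V_th| = 2.37 − 0.379 = 1.99 V.
Since V_SD = 3.95 V ≥ V_ov = 1.99 V, the device is in saturation.
I_D = ½ k_p V_ov² = 0.5 × 6.18 × 1.99² = 12.2 mA.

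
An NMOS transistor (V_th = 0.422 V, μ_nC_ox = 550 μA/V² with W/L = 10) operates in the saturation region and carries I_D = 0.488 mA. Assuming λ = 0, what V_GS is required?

k_n = μ_nC_ox · (W/L) = 5.5 mA/V².
In saturation I_D = ½ k_n (V_GS − V_th)², so V_GS − V_th = √(2 I_D / k_n) = √(2 × 0.488 / 5.5) = 0.421 V.
V_GS = 0.422 + 0.421 = 0.843 V.

V_GS = 0.843 V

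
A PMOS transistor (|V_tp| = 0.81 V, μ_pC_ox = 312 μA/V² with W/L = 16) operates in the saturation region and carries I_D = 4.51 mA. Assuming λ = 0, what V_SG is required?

V_SG = 2.15 V

k_p = μ_pC_ox · (W/L) = 4.992 mA/V².
In saturation I_D = ½ k_p (V_SG − |V_tp|)², so V_SG − |V_tp| = √(2 I_D / k_p) = √(2 × 4.51 / 4.992) = 1.34 V.
V_SG = 0.81 + 1.34 = 2.15 V.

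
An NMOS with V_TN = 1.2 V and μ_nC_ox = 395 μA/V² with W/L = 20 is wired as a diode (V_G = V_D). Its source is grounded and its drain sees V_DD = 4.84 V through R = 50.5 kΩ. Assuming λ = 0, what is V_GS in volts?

With gate tied to drain, V_GS = V_DS ≥ V_GS − V_TN, so the device is in saturation.
k_n = μ_nC_ox · (W/L) = 7.9 mA/V².
KCL at the drain: ½ k_n (V_GS − V_TN)² = (V_DD − V_GS)/R.
Let x = V_GS − 1.2. Then 199 x² + x − 3.64 = 0, giving x = 0.133 V (positive root), so V_GS = 1.33 V.
I_D = (V_DD − V_GS)/R = (4.84 − 1.33) / 50.5 = 0.0695 mA.

V_GS = 1.33 V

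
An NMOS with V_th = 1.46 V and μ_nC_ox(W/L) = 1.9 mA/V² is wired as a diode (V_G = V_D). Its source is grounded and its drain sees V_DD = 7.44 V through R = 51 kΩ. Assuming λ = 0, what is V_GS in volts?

With gate tied to drain, V_GS = V_DS ≥ V_GS − V_th, so the device is in saturation.
KCL at the drain: ½ k_n (V_GS − V_th)² = (V_DD − V_GS)/R.
Let x = V_GS − 1.46. Then 48.4 x² + x − 5.98 = 0, giving x = 0.341 V (positive root), so V_GS = 1.8 V.
I_D = (V_DD − V_GS)/R = (7.44 − 1.8) / 51 = 0.111 mA.

V_GS = 1.80 V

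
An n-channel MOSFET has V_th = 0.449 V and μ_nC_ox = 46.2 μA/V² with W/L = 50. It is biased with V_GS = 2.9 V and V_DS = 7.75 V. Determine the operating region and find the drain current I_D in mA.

k_n = μ_nC_ox · (W/L) = 2.31 mA/V².
V_ov = V_GS − V_th = 2.9 − 0.449 = 2.45 V.
Since V_DS = 7.75 V ≥ V_ov = 2.45 V, the device is in saturation.
I_D = ½ k_n V_ov² = 0.5 × 2.31 × 2.45² = 6.94 mA.

Saturation; I_D = 6.94 mA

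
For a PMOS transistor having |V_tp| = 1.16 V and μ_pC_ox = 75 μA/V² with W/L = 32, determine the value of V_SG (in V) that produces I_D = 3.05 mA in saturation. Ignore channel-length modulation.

k_p = μ_pC_ox · (W/L) = 2.4 mA/V².
In saturation I_D = ½ k_p (V_SG − |V_tp|)², so V_SG − |V_tp| = √(2 I_D / k_p) = √(2 × 3.05 / 2.4) = 1.59 V.
V_SG = 1.16 + 1.59 = 2.75 V.

V_SG = 2.75 V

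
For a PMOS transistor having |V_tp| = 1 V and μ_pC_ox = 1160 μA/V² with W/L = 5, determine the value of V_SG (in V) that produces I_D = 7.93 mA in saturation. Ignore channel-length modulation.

V_SG = 2.65 V

k_p = μ_pC_ox · (W/L) = 5.8 mA/V².
In saturation I_D = ½ k_p (V_SG − |V_tp|)², so V_SG − |V_tp| = √(2 I_D / k_p) = √(2 × 7.93 / 5.8) = 1.65 V.
V_SG = 1 + 1.65 = 2.65 V.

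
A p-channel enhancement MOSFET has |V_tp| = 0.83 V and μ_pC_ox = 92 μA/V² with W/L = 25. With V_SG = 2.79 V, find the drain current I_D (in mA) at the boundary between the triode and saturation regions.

I_D = 4.42 mA

At the boundary V_SD = V_ov = V_SG − |V_tp| = 2.79 − 0.83 = 1.96 V.
k_p = μ_pC_ox · (W/L) = 2.3 mA/V².
I_D = ½ k_p V_ov² = 0.5 × 2.3 × 1.96² = 4.42 mA.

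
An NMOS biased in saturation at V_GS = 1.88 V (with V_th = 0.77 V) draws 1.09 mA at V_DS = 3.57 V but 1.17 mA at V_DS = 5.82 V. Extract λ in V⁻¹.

λ = 0.0369 V⁻¹

With V_GS fixed, I_D ∝ (1 + λ V_DS) in saturation, so I_D2/I_D1 = (1 + λ V_DS2)/(1 + λ V_DS1).
1.17/1.09 = 1.073 = (1 + 5.82 λ)/(1 + 3.57 λ).
Solving: λ (I_D1 V_DS2 − I_D2 V_DS1) = I_D2 − I_D1, so λ = (1.17 − 1.09) / (1.09 × 5.82 − 1.17 × 3.57) = 0.08 / 2.17 = 0.0369 V⁻¹.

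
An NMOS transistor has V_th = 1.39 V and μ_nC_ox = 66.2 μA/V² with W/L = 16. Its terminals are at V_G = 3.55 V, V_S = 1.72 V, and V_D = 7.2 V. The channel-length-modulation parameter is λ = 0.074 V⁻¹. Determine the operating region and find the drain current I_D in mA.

Saturation; I_D = 0.144 mA

V_GS = V_G − V_S = 3.55 − 1.72 = 1.83 V; V_DS = V_D − V_S = 7.2 − 1.72 = 5.48 V.
k_n = μ_nC_ox · (W/L) = 1.059 mA/V².
V_ov = V_GS − V_th = 1.83 − 1.39 = 0.44 V.
Since V_DS = 5.48 V ≥ V_ov = 0.44 V, the device is in saturation.
I_D = ½ k_n V_ov² (1 + λ V_DS) = 0.5 × 1.059 × 0.44² × (1 + 0.074 × 5.48) = 0.144 mA.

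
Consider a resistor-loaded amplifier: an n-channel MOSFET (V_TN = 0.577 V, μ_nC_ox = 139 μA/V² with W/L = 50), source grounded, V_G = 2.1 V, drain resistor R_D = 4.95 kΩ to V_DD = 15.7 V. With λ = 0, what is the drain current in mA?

I_D = 3.11 mA

V_GS = V_G = 2.1 V, so V_ov = 2.1 − 0.577 = 1.52 V.
k_n = μ_nC_ox · (W/L) = 6.95 mA/V².
Assume saturation: I_D = ½ k_n V_ov² = 0.5 × 6.95 × 1.52² = 8.06 mA, giving V_DS = V_DD − I_D R_D = 15.7 − 8.06 × 4.95 = -24.2 V.
But -24.2 V < V_ov = 1.52 V, so the device is actually in triode.
In triode I_D = k_n[V_ov V_DS − ½ V_DS²] and I_D = (V_DD − V_DS)/R_D. Equating: 17.2 V_DS² − 53.4 V_DS + 15.7 = 0, giving V_DS = 0.329 V (the root below V_ov).
I_D = (15.7 − 0.329) / 4.95 = 3.11 mA.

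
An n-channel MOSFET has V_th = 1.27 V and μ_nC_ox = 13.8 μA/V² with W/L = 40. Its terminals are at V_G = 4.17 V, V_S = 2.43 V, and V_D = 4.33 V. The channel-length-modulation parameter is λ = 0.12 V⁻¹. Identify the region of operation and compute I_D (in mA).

V_GS = V_G − V_S = 4.17 − 2.43 = 1.74 V; V_DS = V_D − V_S = 4.33 − 2.43 = 1.9 V.
k_n = μ_nC_ox · (W/L) = 0.552 mA/V².
V_ov = V_GS − V_th = 1.74 − 1.27 = 0.47 V.
Since V_DS = 1.9 V ≥ V_ov = 0.47 V, the device is in saturation.
I_D = ½ k_n V_ov² (1 + λ V_DS) = 0.5 × 0.552 × 0.47² × (1 + 0.12 × 1.9) = 0.0749 mA.

Saturation; I_D = 0.0749 mA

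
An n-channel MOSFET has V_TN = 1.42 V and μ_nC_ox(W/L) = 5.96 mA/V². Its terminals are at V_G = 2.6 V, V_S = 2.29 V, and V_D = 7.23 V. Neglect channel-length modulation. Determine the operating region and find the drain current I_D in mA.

V_GS = V_G − V_S = 2.6 − 2.29 = 0.31 V; V_DS = V_D − V_S = 7.23 − 2.29 = 4.94 V.
V_GS = 0.31 V < V_TN = 1.42 V, so the transistor is in cutoff.

Cutoff; I_D = 0 mA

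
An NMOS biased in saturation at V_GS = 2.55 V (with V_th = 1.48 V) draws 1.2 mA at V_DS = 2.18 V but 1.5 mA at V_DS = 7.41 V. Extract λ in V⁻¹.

With V_GS fixed, I_D ∝ (1 + λ V_DS) in saturation, so I_D2/I_D1 = (1 + λ V_DS2)/(1 + λ V_DS1).
1.5/1.2 = 1.25 = (1 + 7.41 λ)/(1 + 2.18 λ).
Solving: λ (I_D1 V_DS2 − I_D2 V_DS1) = I_D2 − I_D1, so λ = (1.5 − 1.2) / (1.2 × 7.41 − 1.5 × 2.18) = 0.3 / 5.62 = 0.0534 V⁻¹.

λ = 0.0534 V⁻¹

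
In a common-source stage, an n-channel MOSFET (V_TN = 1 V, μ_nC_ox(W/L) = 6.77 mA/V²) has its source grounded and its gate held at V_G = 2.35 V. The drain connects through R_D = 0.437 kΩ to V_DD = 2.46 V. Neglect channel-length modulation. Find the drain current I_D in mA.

I_D = 4.26 mA

V_GS = V_G = 2.35 V, so V_ov = 2.35 − 1 = 1.35 V.
Assume saturation: I_D = ½ k_n V_ov² = 0.5 × 6.77 × 1.35² = 6.17 mA, giving V_DS = V_DD − I_D R_D = 2.46 − 6.17 × 0.437 = -0.236 V.
But -0.236 V < V_ov = 1.35 V, so the device is actually in triode.
In triode I_D = k_n[V_ov V_DS − ½ V_DS²] and I_D = (V_DD − V_DS)/R_D. Equating: 1.48 V_DS² − 4.994 V_DS + 2.46 = 0, giving V_DS = 0.599 V (the root below V_ov).
I_D = (2.46 − 0.599) / 0.437 = 4.26 mA.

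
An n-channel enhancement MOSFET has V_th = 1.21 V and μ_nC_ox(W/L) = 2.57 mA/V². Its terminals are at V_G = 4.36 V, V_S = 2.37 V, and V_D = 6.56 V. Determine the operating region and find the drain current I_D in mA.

V_GS = V_G − V_S = 4.36 − 2.37 = 1.99 V; V_DS = V_D − V_S = 6.56 − 2.37 = 4.19 V.
V_ov = V_GS − V_th = 1.99 − 1.21 = 0.78 V.
Since V_DS = 4.19 V ≥ V_ov = 0.78 V, the device is in saturation.
I_D = ½ k_n V_ov² = 0.5 × 2.57 × 0.78² = 0.782 mA.

Saturation; I_D = 0.782 mA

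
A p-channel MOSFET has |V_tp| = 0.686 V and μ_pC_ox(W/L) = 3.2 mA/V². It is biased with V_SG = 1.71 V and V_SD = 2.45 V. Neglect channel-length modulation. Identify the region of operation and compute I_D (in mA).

V_ov = V_SG − |V_tp| = 1.71 − 0.686 = 1.02 V.
Since V_SD = 2.45 V ≥ V_ov = 1.02 V, the device is in saturation.
I_D = ½ k_p V_ov² = 0.5 × 3.2 × 1.02² = 1.68 mA.

Saturation; I_D = 1.68 mA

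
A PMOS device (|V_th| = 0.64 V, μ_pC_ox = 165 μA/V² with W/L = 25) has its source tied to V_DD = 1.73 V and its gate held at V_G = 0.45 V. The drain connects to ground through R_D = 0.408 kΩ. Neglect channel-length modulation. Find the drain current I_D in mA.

I_D = 0.845 mA

V_SG = V_DD − V_G = 1.73 − 0.45 = 1.28 V, so V_ov = 1.28 − 0.64 = 0.64 V.
k_p = μ_pC_ox · (W/L) = 4.125 mA/V².
Assume saturation: I_D = ½ k_p V_ov² = 0.5 × 4.125 × 0.64² = 0.845 mA, giving V_SD = V_DD − I_D R_D = 1.73 − 0.845 × 0.408 = 1.39 V.
V_SD = 1.39 V ≥ V_ov = 0.64 V, confirming saturation.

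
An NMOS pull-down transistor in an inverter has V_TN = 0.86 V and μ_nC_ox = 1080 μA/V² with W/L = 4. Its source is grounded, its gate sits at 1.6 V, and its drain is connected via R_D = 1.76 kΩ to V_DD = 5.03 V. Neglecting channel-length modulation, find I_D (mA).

V_GS = V_G = 1.6 V, so V_ov = 1.6 − 0.86 = 0.74 V.
k_n = μ_nC_ox · (W/L) = 4.32 mA/V².
Assume saturation: I_D = ½ k_n V_ov² = 0.5 × 4.32 × 0.74² = 1.18 mA, giving V_DS = V_DD − I_D R_D = 5.03 − 1.18 × 1.76 = 2.95 V.
V_DS = 2.95 V ≥ V_ov = 0.74 V, confirming saturation.

I_D = 1.18 mA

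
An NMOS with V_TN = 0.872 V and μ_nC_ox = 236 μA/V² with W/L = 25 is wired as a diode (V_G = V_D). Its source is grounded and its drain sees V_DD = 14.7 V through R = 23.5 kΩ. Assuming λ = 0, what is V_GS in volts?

With gate tied to drain, V_GS = V_DS ≥ V_GS − V_TN, so the device is in saturation.
k_n = μ_nC_ox · (W/L) = 5.9 mA/V².
KCL at the drain: ½ k_n (V_GS − V_TN)² = (V_DD − V_GS)/R.
Let x = V_GS − 0.872. Then 69.3 x² + x − 13.83 = 0, giving x = 0.439 V (positive root), so V_GS = 1.31 V.
I_D = (V_DD − V_GS)/R = (14.7 − 1.31) / 23.5 = 0.57 mA.

V_GS = 1.31 V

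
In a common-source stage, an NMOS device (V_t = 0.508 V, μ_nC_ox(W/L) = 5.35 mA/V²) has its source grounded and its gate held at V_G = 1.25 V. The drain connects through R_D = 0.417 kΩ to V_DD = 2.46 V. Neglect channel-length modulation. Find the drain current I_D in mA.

I_D = 1.47 mA

V_GS = V_G = 1.25 V, so V_ov = 1.25 − 0.508 = 0.742 V.
Assume saturation: I_D = ½ k_n V_ov² = 0.5 × 5.35 × 0.742² = 1.47 mA, giving V_DS = V_DD − I_D R_D = 2.46 − 1.47 × 0.417 = 1.85 V.
V_DS = 1.85 V ≥ V_ov = 0.742 V, confirming saturation.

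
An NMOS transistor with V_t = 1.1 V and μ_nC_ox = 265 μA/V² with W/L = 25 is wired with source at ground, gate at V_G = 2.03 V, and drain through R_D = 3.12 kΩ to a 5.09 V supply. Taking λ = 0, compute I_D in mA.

V_GS = V_G = 2.03 V, so V_ov = 2.03 − 1.1 = 0.93 V.
k_n = μ_nC_ox · (W/L) = 6.625 mA/V².
Assume saturation: I_D = ½ k_n V_ov² = 0.5 × 6.625 × 0.93² = 2.86 mA, giving V_DS = V_DD − I_D R_D = 5.09 − 2.86 × 3.12 = -3.85 V.
But -3.85 V < V_ov = 0.93 V, so the device is actually in triode.
In triode I_D = k_n[V_ov V_DS − ½ V_DS²] and I_D = (V_DD − V_DS)/R_D. Equating: 10.3 V_DS² − 20.22 V_DS + 5.09 = 0, giving V_DS = 0.297 V (the root below V_ov).
I_D = (5.09 − 0.297) / 3.12 = 1.54 mA.

I_D = 1.54 mA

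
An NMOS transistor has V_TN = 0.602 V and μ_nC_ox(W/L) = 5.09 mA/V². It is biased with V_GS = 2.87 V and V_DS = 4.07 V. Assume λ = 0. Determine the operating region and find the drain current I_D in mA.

Saturation; I_D = 13.1 mA

V_ov = V_GS − V_TN = 2.87 − 0.602 = 2.27 V.
Since V_DS = 4.07 V ≥ V_ov = 2.27 V, the device is in saturation.
I_D = ½ k_n V_ov² = 0.5 × 5.09 × 2.27² = 13.1 mA.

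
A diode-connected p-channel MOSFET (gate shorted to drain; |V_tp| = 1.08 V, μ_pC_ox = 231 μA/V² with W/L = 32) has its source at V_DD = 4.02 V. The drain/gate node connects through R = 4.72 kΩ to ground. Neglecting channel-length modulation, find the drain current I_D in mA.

With gate tied to drain, V_SG = V_SD ≥ V_SG − |V_tp|, so the device is in saturation.
k_p = μ_pC_ox · (W/L) = 7.392 mA/V².
KCL at the drain: ½ k_p (V_SG − |V_tp|)² = (V_DD − V_SG)/R.
Let x = V_SG − 1.08. Then 17.4 x² + x − 2.94 = 0, giving x = 0.383 V (positive root), so V_SG = 1.46 V.
I_D = (V_DD − V_SG)/R = (4.02 − 1.46) / 4.72 = 0.542 mA.

I_D = 0.542 mA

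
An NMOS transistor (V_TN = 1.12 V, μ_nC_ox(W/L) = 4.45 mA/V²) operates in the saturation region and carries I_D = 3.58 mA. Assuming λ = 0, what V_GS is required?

V_GS = 2.39 V

In saturation I_D = ½ k_n (V_GS − V_TN)², so V_GS − V_TN = √(2 I_D / k_n) = √(2 × 3.58 / 4.45) = 1.27 V.
V_GS = 1.12 + 1.27 = 2.39 V.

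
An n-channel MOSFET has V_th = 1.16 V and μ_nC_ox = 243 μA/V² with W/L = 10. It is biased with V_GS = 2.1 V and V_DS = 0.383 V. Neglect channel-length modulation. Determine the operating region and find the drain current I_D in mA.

k_n = μ_nC_ox · (W/L) = 2.43 mA/V².
V_ov = V_GS − V_th = 2.1 − 1.16 = 0.94 V.
Since V_DS = 0.383 V < V_ov = 0.94 V, the device is in the triode region.
I_D = k_n [V_ov · V_DS − ½ V_DS²] = 2.43 × [0.94 × 0.383 − 0.5 × 0.383²] = 0.697 mA.

Triode; I_D = 0.697 mA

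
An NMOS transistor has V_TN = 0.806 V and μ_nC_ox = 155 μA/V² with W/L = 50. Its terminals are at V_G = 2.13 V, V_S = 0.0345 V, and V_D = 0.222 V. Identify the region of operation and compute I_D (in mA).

V_GS = V_G − V_S = 2.13 − 0.0345 = 2.1 V; V_DS = V_D − V_S = 0.222 − 0.0345 = 0.188 V.
k_n = μ_nC_ox · (W/L) = 7.75 mA/V².
V_ov = V_GS − V_TN = 2.1 − 0.806 = 1.29 V.
Since V_DS = 0.188 V < V_ov = 1.29 V, the device is in the triode region.
I_D = k_n [V_ov · V_DS − ½ V_DS²] = 7.75 × [1.29 × 0.188 − 0.5 × 0.188²] = 1.74 mA.

Triode; I_D = 1.74 mA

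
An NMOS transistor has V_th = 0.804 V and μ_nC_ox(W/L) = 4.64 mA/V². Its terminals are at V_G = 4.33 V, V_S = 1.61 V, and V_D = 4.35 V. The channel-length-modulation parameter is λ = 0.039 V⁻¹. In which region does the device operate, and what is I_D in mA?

V_GS = V_G − V_S = 4.33 − 1.61 = 2.72 V; V_DS = V_D − V_S = 4.35 − 1.61 = 2.74 V.
V_ov = V_GS − V_th = 2.72 − 0.804 = 1.92 V.
Since V_DS = 2.74 V ≥ V_ov = 1.92 V, the device is in saturation.
I_D = ½ k_n V_ov² (1 + λ V_DS) = 0.5 × 4.64 × 1.92² × (1 + 0.039 × 2.74) = 9.43 mA.

Saturation; I_D = 9.43 mA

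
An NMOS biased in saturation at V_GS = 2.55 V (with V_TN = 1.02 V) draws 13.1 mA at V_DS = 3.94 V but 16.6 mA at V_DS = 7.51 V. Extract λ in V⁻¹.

λ = 0.106 V⁻¹

With V_GS fixed, I_D ∝ (1 + λ V_DS) in saturation, so I_D2/I_D1 = (1 + λ V_DS2)/(1 + λ V_DS1).
16.6/13.1 = 1.267 = (1 + 7.51 λ)/(1 + 3.94 λ).
Solving: λ (I_D1 V_DS2 − I_D2 V_DS1) = I_D2 − I_D1, so λ = (16.6 − 13.1) / (13.1 × 7.51 − 16.6 × 3.94) = 3.5 / 33 = 0.106 V⁻¹.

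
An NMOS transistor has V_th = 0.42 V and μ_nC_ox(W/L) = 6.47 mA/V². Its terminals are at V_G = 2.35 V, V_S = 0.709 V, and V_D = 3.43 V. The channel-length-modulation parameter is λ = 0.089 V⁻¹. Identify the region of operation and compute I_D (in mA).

Saturation; I_D = 5.99 mA

V_GS = V_G − V_S = 2.35 − 0.709 = 1.64 V; V_DS = V_D − V_S = 3.43 − 0.709 = 2.72 V.
V_ov = V_GS − V_th = 1.64 − 0.42 = 1.22 V.
Since V_DS = 2.72 V ≥ V_ov = 1.22 V, the device is in saturation.
I_D = ½ k_n V_ov² (1 + λ V_DS) = 0.5 × 6.47 × 1.22² × (1 + 0.089 × 2.72) = 5.99 mA.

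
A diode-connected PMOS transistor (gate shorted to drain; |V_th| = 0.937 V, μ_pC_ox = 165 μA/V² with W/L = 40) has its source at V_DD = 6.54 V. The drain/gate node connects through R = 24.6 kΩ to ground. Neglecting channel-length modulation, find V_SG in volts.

V_SG = 1.19 V

With gate tied to drain, V_SG = V_SD ≥ V_SG − |V_th|, so the device is in saturation.
k_p = μ_pC_ox · (W/L) = 6.6 mA/V².
KCL at the drain: ½ k_p (V_SG − |V_th|)² = (V_DD − V_SG)/R.
Let x = V_SG − 0.937. Then 81.2 x² + x − 5.603 = 0, giving x = 0.257 V (positive root), so V_SG = 1.19 V.
I_D = (V_DD − V_SG)/R = (6.54 − 1.19) / 24.6 = 0.217 mA.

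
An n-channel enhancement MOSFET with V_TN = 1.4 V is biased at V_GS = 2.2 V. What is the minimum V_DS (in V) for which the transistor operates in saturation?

V_DS,sat = 0.800 V

The boundary between triode and saturation is V_DS = V_GS − V_TN = V_ov.
V_ov = 2.2 − 1.4 = 0.8 V.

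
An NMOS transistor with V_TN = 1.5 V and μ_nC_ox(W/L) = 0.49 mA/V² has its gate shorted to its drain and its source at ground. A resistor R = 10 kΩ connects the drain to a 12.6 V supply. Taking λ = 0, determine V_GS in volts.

With gate tied to drain, V_GS = V_DS ≥ V_GS − V_TN, so the device is in saturation.
KCL at the drain: ½ k_n (V_GS − V_TN)² = (V_DD − V_GS)/R.
Let x = V_GS − 1.5. Then 2.45 x² + x − 11.1 = 0, giving x = 1.93 V (positive root), so V_GS = 3.43 V.
I_D = (V_DD − V_GS)/R = (12.6 − 3.43) / 10 = 0.917 mA.

V_GS = 3.43 V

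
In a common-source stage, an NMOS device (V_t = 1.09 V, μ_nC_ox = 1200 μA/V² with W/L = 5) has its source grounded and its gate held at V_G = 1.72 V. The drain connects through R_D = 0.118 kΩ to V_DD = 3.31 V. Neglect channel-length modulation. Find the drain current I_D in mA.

I_D = 1.19 mA

V_GS = V_G = 1.72 V, so V_ov = 1.72 − 1.09 = 0.63 V.
k_n = μ_nC_ox · (W/L) = 6 mA/V².
Assume saturation: I_D = ½ k_n V_ov² = 0.5 × 6 × 0.63² = 1.19 mA, giving V_DS = V_DD − I_D R_D = 3.31 − 1.19 × 0.118 = 3.17 V.
V_DS = 3.17 V ≥ V_ov = 0.63 V, confirming saturation.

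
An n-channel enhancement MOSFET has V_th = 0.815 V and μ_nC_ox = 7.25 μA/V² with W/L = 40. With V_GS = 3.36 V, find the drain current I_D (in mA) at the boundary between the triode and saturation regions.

I_D = 0.939 mA

At the boundary V_DS = V_ov = V_GS − V_th = 3.36 − 0.815 = 2.54 V.
k_n = μ_nC_ox · (W/L) = 0.29 mA/V².
I_D = ½ k_n V_ov² = 0.5 × 0.29 × 2.54² = 0.939 mA.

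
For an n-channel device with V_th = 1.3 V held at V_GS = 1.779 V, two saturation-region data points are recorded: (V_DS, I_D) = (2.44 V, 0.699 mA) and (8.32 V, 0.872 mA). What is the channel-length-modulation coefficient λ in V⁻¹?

With V_GS fixed, I_D ∝ (1 + λ V_DS) in saturation, so I_D2/I_D1 = (1 + λ V_DS2)/(1 + λ V_DS1).
0.872/0.699 = 1.247 = (1 + 8.32 λ)/(1 + 2.44 λ).
Solving: λ (I_D1 V_DS2 − I_D2 V_DS1) = I_D2 − I_D1, so λ = (0.872 − 0.699) / (0.699 × 8.32 − 0.872 × 2.44) = 0.173 / 3.69 = 0.0469 V⁻¹.

λ = 0.0469 V⁻¹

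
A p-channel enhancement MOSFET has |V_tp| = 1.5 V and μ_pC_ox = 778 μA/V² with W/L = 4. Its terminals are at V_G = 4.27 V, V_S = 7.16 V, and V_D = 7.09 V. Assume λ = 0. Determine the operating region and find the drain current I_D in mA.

V_SG = V_S − V_G = 7.16 − 4.27 = 2.89 V; V_SD = V_S − V_D = 7.16 − 7.09 = 0.07 V.
k_p = μ_pC_ox · (W/L) = 3.112 mA/V².
V_ov = V_SG − |V_tp| = 2.89 − 1.5 = 1.39 V.
Since V_SD = 0.07 V < V_ov = 1.39 V, the device is in the triode region.
I_D = k_p [V_ov · V_SD − ½ V_SD²] = 3.112 × [1.39 × 0.07 − 0.5 × 0.07²] = 0.295 mA.

Triode; I_D = 0.295 mA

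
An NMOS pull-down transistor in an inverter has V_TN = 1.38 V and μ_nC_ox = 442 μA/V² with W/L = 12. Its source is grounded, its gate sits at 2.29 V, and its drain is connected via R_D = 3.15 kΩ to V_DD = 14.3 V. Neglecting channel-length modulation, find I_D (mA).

I_D = 2.20 mA

V_GS = V_G = 2.29 V, so V_ov = 2.29 − 1.38 = 0.91 V.
k_n = μ_nC_ox · (W/L) = 5.304 mA/V².
Assume saturation: I_D = ½ k_n V_ov² = 0.5 × 5.304 × 0.91² = 2.2 mA, giving V_DS = V_DD − I_D R_D = 14.3 − 2.2 × 3.15 = 7.38 V.
V_DS = 7.38 V ≥ V_ov = 0.91 V, confirming saturation.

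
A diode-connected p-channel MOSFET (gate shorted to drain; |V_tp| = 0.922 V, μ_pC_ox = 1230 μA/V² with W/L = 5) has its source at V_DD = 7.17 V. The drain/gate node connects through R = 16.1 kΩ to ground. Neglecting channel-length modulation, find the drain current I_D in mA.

I_D = 0.367 mA

With gate tied to drain, V_SG = V_SD ≥ V_SG − |V_tp|, so the device is in saturation.
k_p = μ_pC_ox · (W/L) = 6.15 mA/V².
KCL at the drain: ½ k_p (V_SG − |V_tp|)² = (V_DD − V_SG)/R.
Let x = V_SG − 0.922. Then 49.5 x² + x − 6.248 = 0, giving x = 0.345 V (positive root), so V_SG = 1.27 V.
I_D = (V_DD − V_SG)/R = (7.17 − 1.27) / 16.1 = 0.367 mA.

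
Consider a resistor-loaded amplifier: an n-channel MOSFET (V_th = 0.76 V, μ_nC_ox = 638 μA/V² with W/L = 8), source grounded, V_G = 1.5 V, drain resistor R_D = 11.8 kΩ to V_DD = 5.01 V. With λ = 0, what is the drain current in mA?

V_GS = V_G = 1.5 V, so V_ov = 1.5 − 0.76 = 0.74 V.
k_n = μ_nC_ox · (W/L) = 5.104 mA/V².
Assume saturation: I_D = ½ k_n V_ov² = 0.5 × 5.104 × 0.74² = 1.4 mA, giving V_DS = V_DD − I_D R_D = 5.01 − 1.4 × 11.8 = -11.5 V.
But -11.5 V < V_ov = 0.74 V, so the device is actually in triode.
In triode I_D = k_n[V_ov V_DS − ½ V_DS²] and I_D = (V_DD − V_DS)/R_D. Equating: 30.1 V_DS² − 45.57 V_DS + 5.01 = 0, giving V_DS = 0.119 V (the root below V_ov).
I_D = (5.01 − 0.119) / 11.8 = 0.414 mA.

I_D = 0.414 mA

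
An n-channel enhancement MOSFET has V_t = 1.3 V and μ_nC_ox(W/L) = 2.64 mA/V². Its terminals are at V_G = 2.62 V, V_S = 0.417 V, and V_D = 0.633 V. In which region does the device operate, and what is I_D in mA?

V_GS = V_G − V_S = 2.62 − 0.417 = 2.2 V; V_DS = V_D − V_S = 0.633 − 0.417 = 0.216 V.
V_ov = V_GS − V_t = 2.2 − 1.3 = 0.903 V.
Since V_DS = 0.216 V < V_ov = 0.903 V, the device is in the triode region.
I_D = k_n [V_ov · V_DS − ½ V_DS²] = 2.64 × [0.903 × 0.216 − 0.5 × 0.216²] = 0.453 mA.

Triode; I_D = 0.453 mA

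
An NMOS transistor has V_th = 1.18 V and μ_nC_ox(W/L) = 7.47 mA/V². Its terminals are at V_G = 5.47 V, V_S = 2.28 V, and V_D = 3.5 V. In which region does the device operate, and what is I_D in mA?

V_GS = V_G − V_S = 5.47 − 2.28 = 3.19 V; V_DS = V_D − V_S = 3.5 − 2.28 = 1.22 V.
V_ov = V_GS − V_th = 3.19 − 1.18 = 2.01 V.
Since V_DS = 1.22 V < V_ov = 2.01 V, the device is in the triode region.
I_D = k_n [V_ov · V_DS − ½ V_DS²] = 7.47 × [2.01 × 1.22 − 0.5 × 1.22²] = 12.8 mA.

Triode; I_D = 12.8 mA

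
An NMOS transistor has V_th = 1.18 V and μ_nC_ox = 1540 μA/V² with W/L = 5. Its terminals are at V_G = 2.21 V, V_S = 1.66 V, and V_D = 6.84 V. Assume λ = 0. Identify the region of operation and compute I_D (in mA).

Cutoff; I_D = 0 mA

V_GS = V_G − V_S = 2.21 − 1.66 = 0.55 V; V_DS = V_D − V_S = 6.84 − 1.66 = 5.18 V.
V_GS = 0.55 V < V_th = 1.18 V, so the transistor is in cutoff.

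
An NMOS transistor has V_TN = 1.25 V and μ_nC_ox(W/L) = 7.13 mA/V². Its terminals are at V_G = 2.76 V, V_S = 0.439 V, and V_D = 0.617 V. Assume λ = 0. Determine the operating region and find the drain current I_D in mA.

Triode; I_D = 1.25 mA

V_GS = V_G − V_S = 2.76 − 0.439 = 2.32 V; V_DS = V_D − V_S = 0.617 − 0.439 = 0.178 V.
V_ov = V_GS − V_TN = 2.32 − 1.25 = 1.07 V.
Since V_DS = 0.178 V < V_ov = 1.07 V, the device is in the triode region.
I_D = k_n [V_ov · V_DS − ½ V_DS²] = 7.13 × [1.07 × 0.178 − 0.5 × 0.178²] = 1.25 mA.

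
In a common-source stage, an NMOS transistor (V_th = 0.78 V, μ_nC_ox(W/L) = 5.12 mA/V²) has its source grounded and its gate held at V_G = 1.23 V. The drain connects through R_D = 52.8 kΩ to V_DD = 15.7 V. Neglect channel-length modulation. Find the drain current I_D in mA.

I_D = 0.294 mA

V_GS = V_G = 1.23 V, so V_ov = 1.23 − 0.78 = 0.45 V.
Assume saturation: I_D = ½ k_n V_ov² = 0.5 × 5.12 × 0.45² = 0.518 mA, giving V_DS = V_DD − I_D R_D = 15.7 − 0.518 × 52.8 = -11.7 V.
But -11.7 V < V_ov = 0.45 V, so the device is actually in triode.
In triode I_D = k_n[V_ov V_DS − ½ V_DS²] and I_D = (V_DD − V_DS)/R_D. Equating: 135 V_DS² − 122.7 V_DS + 15.7 = 0, giving V_DS = 0.154 V (the root below V_ov).
I_D = (15.7 − 0.154) / 52.8 = 0.294 mA.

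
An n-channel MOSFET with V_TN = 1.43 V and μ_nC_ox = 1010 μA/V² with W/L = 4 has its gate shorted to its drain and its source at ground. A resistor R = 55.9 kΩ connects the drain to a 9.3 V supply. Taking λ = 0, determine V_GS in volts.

With gate tied to drain, V_GS = V_DS ≥ V_GS − V_TN, so the device is in saturation.
k_n = μ_nC_ox · (W/L) = 4.04 mA/V².
KCL at the drain: ½ k_n (V_GS − V_TN)² = (V_DD − V_GS)/R.
Let x = V_GS − 1.43. Then 113 x² + x − 7.87 = 0, giving x = 0.26 V (positive root), so V_GS = 1.69 V.
I_D = (V_DD − V_GS)/R = (9.3 − 1.69) / 55.9 = 0.136 mA.

V_GS = 1.69 V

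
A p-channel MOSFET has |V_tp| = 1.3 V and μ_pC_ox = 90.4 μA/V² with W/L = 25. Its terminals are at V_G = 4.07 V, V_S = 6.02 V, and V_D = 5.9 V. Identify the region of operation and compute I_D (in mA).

V_SG = V_S − V_G = 6.02 − 4.07 = 1.95 V; V_SD = V_S − V_D = 6.02 − 5.9 = 0.12 V.
k_p = μ_pC_ox · (W/L) = 2.26 mA/V².
V_ov = V_SG − |V_tp| = 1.95 − 1.3 = 0.65 V.
Since V_SD = 0.12 V < V_ov = 0.65 V, the device is in the triode region.
I_D = k_p [V_ov · V_SD − ½ V_SD²] = 2.26 × [0.65 × 0.12 − 0.5 × 0.12²] = 0.16 mA.

Triode; I_D = 0.160 mA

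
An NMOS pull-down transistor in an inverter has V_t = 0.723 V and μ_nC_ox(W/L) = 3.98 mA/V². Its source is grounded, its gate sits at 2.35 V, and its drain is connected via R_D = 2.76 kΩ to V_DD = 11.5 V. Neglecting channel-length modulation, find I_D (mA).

I_D = 3.88 mA

V_GS = V_G = 2.35 V, so V_ov = 2.35 − 0.723 = 1.63 V.
Assume saturation: I_D = ½ k_n V_ov² = 0.5 × 3.98 × 1.63² = 5.27 mA, giving V_DS = V_DD − I_D R_D = 11.5 − 5.27 × 2.76 = -3.04 V.
But -3.04 V < V_ov = 1.63 V, so the device is actually in triode.
In triode I_D = k_n[V_ov V_DS − ½ V_DS²] and I_D = (V_DD − V_DS)/R_D. Equating: 5.49 V_DS² − 18.87 V_DS + 11.5 = 0, giving V_DS = 0.792 V (the root below V_ov).
I_D = (11.5 − 0.792) / 2.76 = 3.88 mA.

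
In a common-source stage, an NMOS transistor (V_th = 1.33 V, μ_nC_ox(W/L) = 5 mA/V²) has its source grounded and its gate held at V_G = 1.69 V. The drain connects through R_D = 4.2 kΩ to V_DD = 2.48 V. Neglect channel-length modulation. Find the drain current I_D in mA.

V_GS = V_G = 1.69 V, so V_ov = 1.69 − 1.33 = 0.36 V.
Assume saturation: I_D = ½ k_n V_ov² = 0.5 × 5 × 0.36² = 0.324 mA, giving V_DS = V_DD − I_D R_D = 2.48 − 0.324 × 4.2 = 1.12 V.
V_DS = 1.12 V ≥ V_ov = 0.36 V, confirming saturation.

I_D = 0.324 mA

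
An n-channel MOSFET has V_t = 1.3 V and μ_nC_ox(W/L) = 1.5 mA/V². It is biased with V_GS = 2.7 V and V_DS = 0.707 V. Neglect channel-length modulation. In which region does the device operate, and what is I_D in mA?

V_ov = V_GS − V_t = 2.7 − 1.3 = 1.4 V.
Since V_DS = 0.707 V < V_ov = 1.4 V, the device is in the triode region.
I_D = k_n [V_ov · V_DS − ½ V_DS²] = 1.5 × [1.4 × 0.707 − 0.5 × 0.707²] = 1.11 mA.

Triode; I_D = 1.11 mA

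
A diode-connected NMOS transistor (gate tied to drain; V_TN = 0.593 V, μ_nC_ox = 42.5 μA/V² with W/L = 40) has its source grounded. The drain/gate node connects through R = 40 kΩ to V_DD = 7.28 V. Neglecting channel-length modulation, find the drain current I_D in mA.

With gate tied to drain, V_GS = V_DS ≥ V_GS − V_TN, so the device is in saturation.
k_n = μ_nC_ox · (W/L) = 1.7 mA/V².
KCL at the drain: ½ k_n (V_GS − V_TN)² = (V_DD − V_GS)/R.
Let x = V_GS − 0.593. Then 34 x² + x − 6.687 = 0, giving x = 0.429 V (positive root), so V_GS = 1.02 V.
I_D = (V_DD − V_GS)/R = (7.28 − 1.02) / 40 = 0.156 mA.

I_D = 0.156 mA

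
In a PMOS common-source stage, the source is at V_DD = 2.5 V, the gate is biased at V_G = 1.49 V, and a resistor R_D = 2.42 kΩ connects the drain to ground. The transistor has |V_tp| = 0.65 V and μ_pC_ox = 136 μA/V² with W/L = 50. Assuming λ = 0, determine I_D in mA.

I_D = 0.441 mA

V_SG = V_DD − V_G = 2.5 − 1.49 = 1.01 V, so V_ov = 1.01 − 0.65 = 0.36 V.
k_p = μ_pC_ox · (W/L) = 6.8 mA/V².
Assume saturation: I_D = ½ k_p V_ov² = 0.5 × 6.8 × 0.36² = 0.441 mA, giving V_SD = V_DD − I_D R_D = 2.5 − 0.441 × 2.42 = 1.43 V.
V_SD = 1.43 V ≥ V_ov = 0.36 V, confirming saturation.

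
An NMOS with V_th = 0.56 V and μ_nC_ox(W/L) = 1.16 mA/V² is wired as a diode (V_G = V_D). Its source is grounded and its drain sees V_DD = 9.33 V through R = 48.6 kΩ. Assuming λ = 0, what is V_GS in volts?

V_GS = 1.10 V

With gate tied to drain, V_GS = V_DS ≥ V_GS − V_th, so the device is in saturation.
KCL at the drain: ½ k_n (V_GS − V_th)² = (V_DD − V_GS)/R.
Let x = V_GS − 0.56. Then 28.2 x² + x − 8.77 = 0, giving x = 0.54 V (positive root), so V_GS = 1.1 V.
I_D = (V_DD − V_GS)/R = (9.33 − 1.1) / 48.6 = 0.169 mA.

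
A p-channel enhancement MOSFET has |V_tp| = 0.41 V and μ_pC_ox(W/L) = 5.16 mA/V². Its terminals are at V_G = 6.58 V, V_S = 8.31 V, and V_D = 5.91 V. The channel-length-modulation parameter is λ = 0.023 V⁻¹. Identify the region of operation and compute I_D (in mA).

Saturation; I_D = 4.74 mA

V_SG = V_S − V_G = 8.31 − 6.58 = 1.73 V; V_SD = V_S − V_D = 8.31 − 5.91 = 2.4 V.
V_ov = V_SG − |V_tp| = 1.73 − 0.41 = 1.32 V.
Since V_SD = 2.4 V ≥ V_ov = 1.32 V, the device is in saturation.
I_D = ½ k_p V_ov² (1 + λ V_SD) = 0.5 × 5.16 × 1.32² × (1 + 0.023 × 2.4) = 4.74 mA.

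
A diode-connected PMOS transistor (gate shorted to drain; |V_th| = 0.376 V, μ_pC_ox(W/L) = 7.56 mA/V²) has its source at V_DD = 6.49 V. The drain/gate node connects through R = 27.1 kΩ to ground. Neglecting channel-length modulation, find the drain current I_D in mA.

I_D = 0.217 mA

With gate tied to drain, V_SG = V_SD ≥ V_SG − |V_th|, so the device is in saturation.
KCL at the drain: ½ k_p (V_SG − |V_th|)² = (V_DD − V_SG)/R.
Let x = V_SG − 0.376. Then 102 x² + x − 6.114 = 0, giving x = 0.239 V (positive root), so V_SG = 0.615 V.
I_D = (V_DD − V_SG)/R = (6.49 − 0.615) / 27.1 = 0.217 mA.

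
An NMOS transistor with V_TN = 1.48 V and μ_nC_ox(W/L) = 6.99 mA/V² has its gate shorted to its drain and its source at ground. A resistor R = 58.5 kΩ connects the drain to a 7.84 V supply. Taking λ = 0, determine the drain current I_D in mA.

With gate tied to drain, V_GS = V_DS ≥ V_GS − V_TN, so the device is in saturation.
KCL at the drain: ½ k_n (V_GS − V_TN)² = (V_DD − V_GS)/R.
Let x = V_GS − 1.48. Then 204 x² + x − 6.36 = 0, giving x = 0.174 V (positive root), so V_GS = 1.65 V.
I_D = (V_DD − V_GS)/R = (7.84 − 1.65) / 58.5 = 0.106 mA.

I_D = 0.106 mA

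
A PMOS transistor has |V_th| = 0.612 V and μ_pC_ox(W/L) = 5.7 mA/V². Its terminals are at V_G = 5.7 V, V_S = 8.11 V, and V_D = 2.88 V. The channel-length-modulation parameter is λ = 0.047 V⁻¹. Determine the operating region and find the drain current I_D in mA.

V_SG = V_S − V_G = 8.11 − 5.7 = 2.41 V; V_SD = V_S − V_D = 8.11 − 2.88 = 5.23 V.
V_ov = V_SG − |V_th| = 2.41 − 0.612 = 1.8 V.
Since V_SD = 5.23 V ≥ V_ov = 1.8 V, the device is in saturation.
I_D = ½ k_p V_ov² (1 + λ V_SD) = 0.5 × 5.7 × 1.8² × (1 + 0.047 × 5.23) = 11.5 mA.

Saturation; I_D = 11.5 mA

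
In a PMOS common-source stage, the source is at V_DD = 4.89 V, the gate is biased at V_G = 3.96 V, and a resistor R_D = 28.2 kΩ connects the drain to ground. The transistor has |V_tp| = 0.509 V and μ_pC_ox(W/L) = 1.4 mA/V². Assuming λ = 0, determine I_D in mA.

I_D = 0.124 mA

V_SG = V_DD − V_G = 4.89 − 3.96 = 0.93 V, so V_ov = 0.93 − 0.509 = 0.421 V.
Assume saturation: I_D = ½ k_p V_ov² = 0.5 × 1.4 × 0.421² = 0.124 mA, giving V_SD = V_DD − I_D R_D = 4.89 − 0.124 × 28.2 = 1.39 V.
V_SD = 1.39 V ≥ V_ov = 0.421 V, confirming saturation.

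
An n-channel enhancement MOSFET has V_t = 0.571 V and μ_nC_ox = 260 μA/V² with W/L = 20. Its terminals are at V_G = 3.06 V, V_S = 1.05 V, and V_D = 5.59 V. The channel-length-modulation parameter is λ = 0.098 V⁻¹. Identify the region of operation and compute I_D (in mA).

Saturation; I_D = 7.78 mA

V_GS = V_G − V_S = 3.06 − 1.05 = 2.01 V; V_DS = V_D − V_S = 5.59 − 1.05 = 4.54 V.
k_n = μ_nC_ox · (W/L) = 5.2 mA/V².
V_ov = V_GS − V_t = 2.01 − 0.571 = 1.44 V.
Since V_DS = 4.54 V ≥ V_ov = 1.44 V, the device is in saturation.
I_D = ½ k_n V_ov² (1 + λ V_DS) = 0.5 × 5.2 × 1.44² × (1 + 0.098 × 4.54) = 7.78 mA.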